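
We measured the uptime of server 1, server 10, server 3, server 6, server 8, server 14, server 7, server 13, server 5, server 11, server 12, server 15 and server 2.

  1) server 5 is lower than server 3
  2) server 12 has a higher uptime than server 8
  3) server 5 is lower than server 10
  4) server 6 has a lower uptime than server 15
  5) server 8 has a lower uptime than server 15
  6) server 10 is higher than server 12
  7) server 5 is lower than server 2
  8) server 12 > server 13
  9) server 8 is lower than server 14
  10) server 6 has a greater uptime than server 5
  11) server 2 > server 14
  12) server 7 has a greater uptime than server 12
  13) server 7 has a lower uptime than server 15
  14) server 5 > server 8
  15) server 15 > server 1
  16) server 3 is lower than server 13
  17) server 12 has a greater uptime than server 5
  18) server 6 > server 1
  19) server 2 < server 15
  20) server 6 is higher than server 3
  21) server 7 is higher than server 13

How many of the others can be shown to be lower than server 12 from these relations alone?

Directly below server 12: server 8, server 5, server 13.
One step further: server 3 (4 so far).
No other element is forced below server 12 by the given relations, so the count is 4.

4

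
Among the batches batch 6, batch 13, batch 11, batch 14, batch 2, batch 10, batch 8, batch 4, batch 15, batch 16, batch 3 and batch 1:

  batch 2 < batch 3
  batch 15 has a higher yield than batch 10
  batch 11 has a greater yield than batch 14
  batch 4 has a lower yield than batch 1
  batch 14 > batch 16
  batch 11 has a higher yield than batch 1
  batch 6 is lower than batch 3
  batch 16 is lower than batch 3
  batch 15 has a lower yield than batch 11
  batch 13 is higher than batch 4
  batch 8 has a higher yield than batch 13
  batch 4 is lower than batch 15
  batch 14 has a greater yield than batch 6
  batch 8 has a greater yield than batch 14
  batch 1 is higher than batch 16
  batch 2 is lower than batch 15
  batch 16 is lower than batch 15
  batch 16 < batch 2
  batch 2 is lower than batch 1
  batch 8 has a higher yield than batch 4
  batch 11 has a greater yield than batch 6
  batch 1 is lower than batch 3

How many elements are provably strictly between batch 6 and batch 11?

Chaining upward from batch 6 reaches: batch 14, batch 3, batch 8.
Chaining downward from batch 11 reaches: batch 16, batch 2, batch 4, batch 14, batch 10, batch 1, batch 15.
Strictly between batch 6 and batch 11 are those in both lists: batch 14 — 1 element.

1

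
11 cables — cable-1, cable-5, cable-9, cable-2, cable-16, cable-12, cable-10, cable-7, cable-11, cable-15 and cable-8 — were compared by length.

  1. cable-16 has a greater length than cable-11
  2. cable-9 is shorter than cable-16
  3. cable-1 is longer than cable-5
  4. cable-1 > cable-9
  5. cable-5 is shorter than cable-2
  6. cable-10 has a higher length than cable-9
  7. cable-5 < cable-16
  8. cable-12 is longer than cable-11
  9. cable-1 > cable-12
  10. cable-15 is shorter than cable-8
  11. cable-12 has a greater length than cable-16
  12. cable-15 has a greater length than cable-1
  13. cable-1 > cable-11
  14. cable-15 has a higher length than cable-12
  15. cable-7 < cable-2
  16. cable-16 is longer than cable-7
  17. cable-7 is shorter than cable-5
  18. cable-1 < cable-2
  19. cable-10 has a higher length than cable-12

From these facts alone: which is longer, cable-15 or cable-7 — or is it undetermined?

Link the given pairs in sequence: cable-7 < cable-16; cable-16 < cable-12; cable-12 < cable-1; cable-1 < cable-15.
Together: cable-7 < cable-16 < cable-12 < cable-1 < cable-15.
So cable-15 is longer.

cable-15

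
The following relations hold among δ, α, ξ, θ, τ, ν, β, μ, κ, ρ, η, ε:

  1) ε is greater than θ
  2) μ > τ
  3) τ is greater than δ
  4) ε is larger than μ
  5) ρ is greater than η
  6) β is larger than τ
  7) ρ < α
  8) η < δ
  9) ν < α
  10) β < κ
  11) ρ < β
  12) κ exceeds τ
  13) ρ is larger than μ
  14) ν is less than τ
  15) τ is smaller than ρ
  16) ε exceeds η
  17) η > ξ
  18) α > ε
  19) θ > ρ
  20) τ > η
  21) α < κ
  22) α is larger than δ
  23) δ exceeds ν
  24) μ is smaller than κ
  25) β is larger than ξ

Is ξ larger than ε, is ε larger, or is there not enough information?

Chaining the given relations: ξ < η < δ < τ < μ < ρ < θ < ε.
So ε is larger.

ε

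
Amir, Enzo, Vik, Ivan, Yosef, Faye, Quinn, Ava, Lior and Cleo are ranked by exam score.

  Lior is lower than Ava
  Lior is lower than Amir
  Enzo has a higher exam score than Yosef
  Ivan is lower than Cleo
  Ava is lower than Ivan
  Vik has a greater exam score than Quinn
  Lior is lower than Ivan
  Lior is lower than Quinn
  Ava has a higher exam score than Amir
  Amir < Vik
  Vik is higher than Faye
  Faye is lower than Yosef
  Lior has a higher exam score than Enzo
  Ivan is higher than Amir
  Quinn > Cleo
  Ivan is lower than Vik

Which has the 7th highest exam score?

Piecing the relations together gives one ordering: Faye < Yosef < Enzo < Lior < Amir < Ava < Ivan < Cleo < Quinn < Vik.
The 7th largest is Lior.

Lior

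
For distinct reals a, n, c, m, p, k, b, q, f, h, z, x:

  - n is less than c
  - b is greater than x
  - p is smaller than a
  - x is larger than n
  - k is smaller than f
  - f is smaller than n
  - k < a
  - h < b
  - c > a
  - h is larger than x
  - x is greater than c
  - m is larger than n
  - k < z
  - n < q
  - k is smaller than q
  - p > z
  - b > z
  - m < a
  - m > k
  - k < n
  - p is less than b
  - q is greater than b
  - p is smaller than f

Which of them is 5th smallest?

n

Chaining the given pairs: k < z < p < f < n < m < a < c < x < h < b < q.
The 5th smallest is n.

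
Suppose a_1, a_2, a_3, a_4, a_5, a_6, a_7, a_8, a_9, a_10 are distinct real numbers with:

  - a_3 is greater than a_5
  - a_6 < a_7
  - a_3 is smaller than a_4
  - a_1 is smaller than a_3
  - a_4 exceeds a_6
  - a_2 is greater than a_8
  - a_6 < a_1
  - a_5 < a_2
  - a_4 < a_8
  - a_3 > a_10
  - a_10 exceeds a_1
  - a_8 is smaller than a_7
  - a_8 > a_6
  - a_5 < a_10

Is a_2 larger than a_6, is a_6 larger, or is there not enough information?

a_2

a_6 < a_1 and a_1 < a_10 give a_6 < a_10.
Then a_10 < a_3 extends the chain to a_3.
With a_3 < a_4: a_6 < a_1 < a_10 < a_3 < a_4.
With a_4 < a_8: a_6 < a_1 < a_10 < a_3 < a_4 < a_8.
Then a_8 < a_2 extends the chain to a_2.
So a_2 is larger.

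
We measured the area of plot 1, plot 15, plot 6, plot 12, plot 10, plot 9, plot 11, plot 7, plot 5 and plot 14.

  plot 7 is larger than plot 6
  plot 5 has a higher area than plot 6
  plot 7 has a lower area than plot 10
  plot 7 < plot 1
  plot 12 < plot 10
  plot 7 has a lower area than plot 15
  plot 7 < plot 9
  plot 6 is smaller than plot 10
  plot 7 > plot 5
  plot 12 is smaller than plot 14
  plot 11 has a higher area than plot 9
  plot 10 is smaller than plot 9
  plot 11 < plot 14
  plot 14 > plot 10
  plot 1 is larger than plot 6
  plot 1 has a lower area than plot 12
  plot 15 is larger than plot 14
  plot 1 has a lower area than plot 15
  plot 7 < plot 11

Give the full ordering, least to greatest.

Nothing is placed below plot 6, so it is least; from there plot 6 < plot 5; plot 5 < plot 7; plot 7 < plot 1; plot 1 < plot 12; plot 12 < plot 10; plot 10 < plot 9; plot 9 < plot 11; plot 11 < plot 14; plot 14 < plot 15, each given directly.

plot 6 < plot 5 < plot 7 < plot 1 < plot 12 < plot 10 < plot 9 < plot 11 < plot 14 < plot 15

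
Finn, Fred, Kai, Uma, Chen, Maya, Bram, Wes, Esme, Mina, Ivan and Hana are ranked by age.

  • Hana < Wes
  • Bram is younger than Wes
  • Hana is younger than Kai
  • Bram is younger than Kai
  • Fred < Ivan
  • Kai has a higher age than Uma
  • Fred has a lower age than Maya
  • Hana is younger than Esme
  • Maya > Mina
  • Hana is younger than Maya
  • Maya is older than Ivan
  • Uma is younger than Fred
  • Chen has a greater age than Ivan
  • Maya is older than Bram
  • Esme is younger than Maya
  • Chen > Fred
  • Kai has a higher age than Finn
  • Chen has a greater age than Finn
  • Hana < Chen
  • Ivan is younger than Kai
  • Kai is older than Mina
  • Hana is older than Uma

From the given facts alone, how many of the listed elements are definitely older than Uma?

8

Directly above Uma: Fred, Hana, Kai.
One step further: Ivan, Chen, Wes, Esme, Maya (8 so far).
Nothing else is reachable above Uma; 8 in all.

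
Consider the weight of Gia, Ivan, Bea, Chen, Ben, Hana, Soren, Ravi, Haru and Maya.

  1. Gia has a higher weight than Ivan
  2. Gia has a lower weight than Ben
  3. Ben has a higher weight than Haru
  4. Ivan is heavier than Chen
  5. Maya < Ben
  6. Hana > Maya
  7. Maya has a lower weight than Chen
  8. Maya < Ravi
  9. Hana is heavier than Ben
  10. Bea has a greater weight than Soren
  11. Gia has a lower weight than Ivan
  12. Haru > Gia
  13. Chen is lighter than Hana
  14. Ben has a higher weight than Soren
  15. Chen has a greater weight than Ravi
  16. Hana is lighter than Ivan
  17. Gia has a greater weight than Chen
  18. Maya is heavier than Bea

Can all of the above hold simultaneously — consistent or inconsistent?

inconsistent

We have Ivan < Gia stated directly, yet also Gia < Haru < Ben < Hana < Ivan by chaining the others — so Gia < Ivan. Contradiction.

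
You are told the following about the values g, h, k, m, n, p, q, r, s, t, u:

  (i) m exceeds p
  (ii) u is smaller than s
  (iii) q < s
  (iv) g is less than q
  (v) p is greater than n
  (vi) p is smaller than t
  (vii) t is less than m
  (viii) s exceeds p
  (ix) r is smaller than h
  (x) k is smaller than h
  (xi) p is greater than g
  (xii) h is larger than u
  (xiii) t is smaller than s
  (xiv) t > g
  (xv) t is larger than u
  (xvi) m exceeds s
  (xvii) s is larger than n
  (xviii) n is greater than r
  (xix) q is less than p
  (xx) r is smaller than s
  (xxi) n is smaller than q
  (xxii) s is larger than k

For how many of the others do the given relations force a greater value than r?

7

Directly above r: n, h, s.
One step further: q, p, m (6 so far).
One step further: t (7 so far).
Nothing else is reachable above r; 7 in all.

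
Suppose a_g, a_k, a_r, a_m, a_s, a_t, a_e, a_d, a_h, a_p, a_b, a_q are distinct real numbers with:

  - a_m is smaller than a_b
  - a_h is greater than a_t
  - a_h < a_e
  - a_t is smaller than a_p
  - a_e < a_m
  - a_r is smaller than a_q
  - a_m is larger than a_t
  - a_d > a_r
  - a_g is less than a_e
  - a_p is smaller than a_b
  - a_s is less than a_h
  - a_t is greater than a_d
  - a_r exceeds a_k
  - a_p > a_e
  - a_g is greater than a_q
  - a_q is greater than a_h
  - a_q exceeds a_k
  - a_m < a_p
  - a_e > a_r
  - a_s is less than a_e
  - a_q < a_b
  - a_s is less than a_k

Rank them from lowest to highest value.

Nothing is placed below a_s, so it is least; from there a_s < a_k; a_k < a_r; a_r < a_d; a_d < a_t; a_t < a_h; a_h < a_q; a_q < a_g; a_g < a_e; a_e < a_m; a_m < a_p; a_p < a_b, each given directly.

a_s < a_k < a_r < a_d < a_t < a_h < a_q < a_g < a_e < a_m < a_p < a_b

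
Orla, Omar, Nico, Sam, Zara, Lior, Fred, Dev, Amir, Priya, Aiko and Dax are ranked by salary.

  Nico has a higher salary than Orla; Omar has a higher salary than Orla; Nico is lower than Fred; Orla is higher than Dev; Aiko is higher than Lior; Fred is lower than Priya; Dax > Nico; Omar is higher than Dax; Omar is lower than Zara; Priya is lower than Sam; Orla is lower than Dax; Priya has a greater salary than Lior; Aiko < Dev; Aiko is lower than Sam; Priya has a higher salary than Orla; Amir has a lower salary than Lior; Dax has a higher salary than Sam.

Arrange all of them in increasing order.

Nothing is placed below Amir, so it is least; from there Amir < Lior; Lior < Aiko; Aiko < Dev; Dev < Orla; Orla < Nico; Nico < Fred; Fred < Priya; Priya < Sam; Sam < Dax; Dax < Omar; Omar < Zara, each given directly.

Amir < Lior < Aiko < Dev < Orla < Nico < Fred < Priya < Sam < Dax < Omar < Zara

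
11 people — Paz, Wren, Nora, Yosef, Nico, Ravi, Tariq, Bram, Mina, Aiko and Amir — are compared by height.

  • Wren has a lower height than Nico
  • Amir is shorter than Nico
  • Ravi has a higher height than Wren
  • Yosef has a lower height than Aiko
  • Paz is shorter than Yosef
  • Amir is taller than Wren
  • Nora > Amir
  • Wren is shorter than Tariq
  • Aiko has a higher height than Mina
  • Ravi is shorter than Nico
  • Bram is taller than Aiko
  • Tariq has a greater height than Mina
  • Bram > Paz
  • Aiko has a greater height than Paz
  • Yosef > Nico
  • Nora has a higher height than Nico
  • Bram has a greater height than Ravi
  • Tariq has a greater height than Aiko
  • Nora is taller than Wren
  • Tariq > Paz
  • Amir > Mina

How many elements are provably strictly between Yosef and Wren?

Chaining upward from Wren reaches: Ravi, Amir, Nico, Aiko, Tariq, Nora, Bram.
Chaining downward from Yosef reaches: Mina, Ravi, Amir, Nico, Paz.
Strictly between Wren and Yosef are those in both lists: Ravi, Amir, Nico — 3 elements.

3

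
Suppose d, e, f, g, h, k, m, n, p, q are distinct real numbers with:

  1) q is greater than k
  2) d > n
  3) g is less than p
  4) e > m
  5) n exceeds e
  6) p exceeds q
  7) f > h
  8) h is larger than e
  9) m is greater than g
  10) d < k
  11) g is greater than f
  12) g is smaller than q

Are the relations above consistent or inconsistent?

We have e < h stated directly, yet also h < f < g < m < e by chaining the others — so h < e. Contradiction.

inconsistent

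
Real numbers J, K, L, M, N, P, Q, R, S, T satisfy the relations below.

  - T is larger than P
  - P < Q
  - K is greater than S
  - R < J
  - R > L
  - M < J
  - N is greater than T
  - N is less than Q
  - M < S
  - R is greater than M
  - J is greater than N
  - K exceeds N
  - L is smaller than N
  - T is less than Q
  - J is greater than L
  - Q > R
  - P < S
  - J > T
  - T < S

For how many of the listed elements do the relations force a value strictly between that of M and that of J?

1

The relations place M below J. An element lies strictly between them when it is forced above M and also forced below J.
Above M: {R, Q, S, K}. Below J: {L, R, P, T, N}.
Intersection: {R} — 1.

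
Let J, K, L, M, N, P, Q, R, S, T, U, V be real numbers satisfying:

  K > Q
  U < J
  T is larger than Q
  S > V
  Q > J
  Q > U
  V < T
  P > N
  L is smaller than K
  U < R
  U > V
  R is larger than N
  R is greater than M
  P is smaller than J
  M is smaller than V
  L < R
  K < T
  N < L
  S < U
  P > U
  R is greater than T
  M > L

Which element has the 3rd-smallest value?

M

Chaining the given pairs: N < L < M < V < S < U < P < J < Q < K < T < R.
The 3rd smallest is M.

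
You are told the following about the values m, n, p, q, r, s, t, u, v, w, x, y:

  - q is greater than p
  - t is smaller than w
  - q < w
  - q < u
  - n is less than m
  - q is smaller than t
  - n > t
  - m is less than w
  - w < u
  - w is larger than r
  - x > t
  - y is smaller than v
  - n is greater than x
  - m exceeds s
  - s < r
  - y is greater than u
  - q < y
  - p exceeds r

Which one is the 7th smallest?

The consecutive relations fix a unique order: s < r < p < q < t < x < n < m < w < u < y < v.
Counting 7 from the smallest end gives n.

n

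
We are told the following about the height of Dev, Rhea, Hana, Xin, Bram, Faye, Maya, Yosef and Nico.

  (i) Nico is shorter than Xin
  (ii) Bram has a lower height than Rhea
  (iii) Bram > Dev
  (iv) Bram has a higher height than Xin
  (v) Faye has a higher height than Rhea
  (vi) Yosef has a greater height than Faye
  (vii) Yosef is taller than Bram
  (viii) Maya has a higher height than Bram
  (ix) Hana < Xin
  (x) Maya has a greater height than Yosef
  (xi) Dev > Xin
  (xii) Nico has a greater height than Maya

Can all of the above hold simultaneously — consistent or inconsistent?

Chaining the given relations yields Xin < Dev < Bram < Rhea < Faye < Yosef < Maya < Nico, so Xin < Nico. But one relation states Nico < Xin. These cannot both hold.

inconsistent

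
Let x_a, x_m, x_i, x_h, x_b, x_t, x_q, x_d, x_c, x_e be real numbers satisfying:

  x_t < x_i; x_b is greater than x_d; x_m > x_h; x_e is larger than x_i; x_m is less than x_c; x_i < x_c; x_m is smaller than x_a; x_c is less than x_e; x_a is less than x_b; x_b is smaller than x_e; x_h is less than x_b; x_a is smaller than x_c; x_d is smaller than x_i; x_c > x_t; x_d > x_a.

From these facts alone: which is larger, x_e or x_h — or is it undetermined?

x_e

x_h < x_m < x_a < x_d < x_i < x_c < x_e, by transitivity through x_m, x_a, x_d, x_i, x_c.
So x_e is larger.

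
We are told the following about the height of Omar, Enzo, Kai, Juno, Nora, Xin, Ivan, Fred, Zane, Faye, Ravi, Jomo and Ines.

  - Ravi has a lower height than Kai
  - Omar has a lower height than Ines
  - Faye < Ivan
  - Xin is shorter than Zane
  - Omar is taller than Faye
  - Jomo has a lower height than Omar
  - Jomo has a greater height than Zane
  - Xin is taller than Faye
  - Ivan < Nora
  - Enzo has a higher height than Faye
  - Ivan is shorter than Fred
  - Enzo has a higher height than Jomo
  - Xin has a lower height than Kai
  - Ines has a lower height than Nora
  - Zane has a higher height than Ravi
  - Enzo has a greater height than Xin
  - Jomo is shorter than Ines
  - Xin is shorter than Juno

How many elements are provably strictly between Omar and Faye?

The relations place Faye below Omar. An element lies strictly between them when it is forced above Faye and also forced below Omar.
Above Faye: {Xin, Juno, Zane, Jomo, Ivan, Ines, Enzo, Kai, Nora, Fred}. Below Omar: {Ravi, Xin, Zane, Jomo}.
Intersection: {Xin, Zane, Jomo} — 3.

3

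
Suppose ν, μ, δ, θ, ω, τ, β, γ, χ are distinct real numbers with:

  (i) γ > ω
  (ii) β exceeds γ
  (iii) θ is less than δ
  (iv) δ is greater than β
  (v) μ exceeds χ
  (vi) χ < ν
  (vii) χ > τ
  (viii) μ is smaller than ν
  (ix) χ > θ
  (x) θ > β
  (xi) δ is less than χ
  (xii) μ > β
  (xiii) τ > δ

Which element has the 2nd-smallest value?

γ

Piecing the relations together gives one ordering: ω < γ < β < θ < δ < τ < χ < μ < ν.
The 2nd smallest is γ.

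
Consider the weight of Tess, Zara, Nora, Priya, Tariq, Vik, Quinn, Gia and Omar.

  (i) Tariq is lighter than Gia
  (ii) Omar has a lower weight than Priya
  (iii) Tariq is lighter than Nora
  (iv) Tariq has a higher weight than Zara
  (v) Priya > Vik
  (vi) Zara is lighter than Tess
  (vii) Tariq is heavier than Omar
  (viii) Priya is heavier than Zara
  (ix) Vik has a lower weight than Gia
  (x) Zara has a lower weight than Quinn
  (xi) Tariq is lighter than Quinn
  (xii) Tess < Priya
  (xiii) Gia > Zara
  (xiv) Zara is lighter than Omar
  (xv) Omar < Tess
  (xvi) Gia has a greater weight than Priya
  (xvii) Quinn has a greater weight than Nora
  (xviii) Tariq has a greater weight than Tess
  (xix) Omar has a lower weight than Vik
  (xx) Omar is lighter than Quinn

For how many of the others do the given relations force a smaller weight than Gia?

6

From Gia the given relations immediately reach Zara, Tariq, Vik, Priya.
From those, Omar, Tess — 6 in total.
Nothing else is reachable below Gia; 6 in all.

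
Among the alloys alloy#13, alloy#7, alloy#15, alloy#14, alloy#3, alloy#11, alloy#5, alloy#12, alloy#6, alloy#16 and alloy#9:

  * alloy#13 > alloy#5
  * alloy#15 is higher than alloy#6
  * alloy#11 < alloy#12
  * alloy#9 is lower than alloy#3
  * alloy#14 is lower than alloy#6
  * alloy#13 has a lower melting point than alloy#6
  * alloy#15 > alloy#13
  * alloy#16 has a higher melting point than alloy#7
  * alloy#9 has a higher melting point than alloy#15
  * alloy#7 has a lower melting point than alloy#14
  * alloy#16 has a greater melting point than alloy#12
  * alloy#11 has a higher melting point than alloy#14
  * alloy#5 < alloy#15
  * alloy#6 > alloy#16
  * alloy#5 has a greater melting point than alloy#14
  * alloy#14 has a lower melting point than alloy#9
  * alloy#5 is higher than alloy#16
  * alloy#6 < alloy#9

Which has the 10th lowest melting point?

The consecutive relations fix a unique order: alloy#7 < alloy#14 < alloy#11 < alloy#12 < alloy#16 < alloy#5 < alloy#13 < alloy#6 < alloy#15 < alloy#9 < alloy#3.
The 10th smallest is alloy#9.

alloy#9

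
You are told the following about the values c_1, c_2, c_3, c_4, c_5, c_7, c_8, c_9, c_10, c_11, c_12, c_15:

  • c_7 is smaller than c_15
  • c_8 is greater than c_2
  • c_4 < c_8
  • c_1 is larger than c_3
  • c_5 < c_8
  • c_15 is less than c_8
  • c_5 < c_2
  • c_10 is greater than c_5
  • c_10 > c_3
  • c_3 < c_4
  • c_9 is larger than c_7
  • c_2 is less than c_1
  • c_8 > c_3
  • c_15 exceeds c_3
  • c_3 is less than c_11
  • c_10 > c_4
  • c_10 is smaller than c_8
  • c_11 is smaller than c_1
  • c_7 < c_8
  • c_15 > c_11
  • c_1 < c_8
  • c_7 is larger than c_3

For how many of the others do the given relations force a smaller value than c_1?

Directly below c_1: c_3, c_11, c_2.
One step further: c_5 (4 so far).
No other element is forced below c_1 by the given relations, so the count is 4.

4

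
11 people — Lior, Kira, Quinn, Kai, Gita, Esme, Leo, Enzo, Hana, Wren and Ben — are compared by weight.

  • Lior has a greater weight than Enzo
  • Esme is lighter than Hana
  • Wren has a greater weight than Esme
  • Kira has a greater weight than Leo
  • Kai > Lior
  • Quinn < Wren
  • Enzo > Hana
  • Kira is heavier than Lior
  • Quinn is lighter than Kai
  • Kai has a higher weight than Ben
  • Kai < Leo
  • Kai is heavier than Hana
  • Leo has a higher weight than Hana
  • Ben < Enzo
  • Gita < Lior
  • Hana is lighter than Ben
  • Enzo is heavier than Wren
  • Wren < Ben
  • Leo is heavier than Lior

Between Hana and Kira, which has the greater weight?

Link the given pairs in sequence: Hana < Ben; Ben < Enzo; Enzo < Lior; Lior < Kai; Kai < Leo; Leo < Kira.
Chaining these gives Hana < Ben < Enzo < Lior < Kai < Leo < Kira.
So Hana < Kira; Kira is the heavier of the two.

Kira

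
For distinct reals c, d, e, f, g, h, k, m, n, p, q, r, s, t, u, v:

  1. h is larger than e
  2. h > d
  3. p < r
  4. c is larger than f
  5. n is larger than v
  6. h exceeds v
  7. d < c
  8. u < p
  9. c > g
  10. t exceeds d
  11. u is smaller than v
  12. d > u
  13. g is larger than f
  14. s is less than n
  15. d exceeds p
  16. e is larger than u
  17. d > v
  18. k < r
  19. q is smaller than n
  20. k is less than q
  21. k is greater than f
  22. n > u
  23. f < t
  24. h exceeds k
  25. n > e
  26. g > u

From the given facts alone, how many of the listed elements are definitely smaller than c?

6

From c the given relations immediately reach f, g, d.
From those, u, p, v — 6 in total.
No other element is forced below c by the given relations, so the count is 6.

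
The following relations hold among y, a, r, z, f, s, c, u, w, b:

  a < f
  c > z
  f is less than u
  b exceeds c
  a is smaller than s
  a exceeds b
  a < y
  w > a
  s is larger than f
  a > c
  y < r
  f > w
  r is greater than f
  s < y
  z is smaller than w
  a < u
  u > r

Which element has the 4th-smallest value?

Chaining the given pairs: z < c < b < a < w < f < s < y < r < u.
Counting 4 from the smallest end gives a.

a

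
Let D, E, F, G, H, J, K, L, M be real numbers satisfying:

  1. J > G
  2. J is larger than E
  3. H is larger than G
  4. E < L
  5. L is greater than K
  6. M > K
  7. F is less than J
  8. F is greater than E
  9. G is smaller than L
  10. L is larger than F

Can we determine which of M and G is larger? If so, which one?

Following every chain through G: above G we get J, L, H.
M is not reached, and no chain runs the other way from M to G.
So the given relations leave the order of G and M undetermined.

undetermined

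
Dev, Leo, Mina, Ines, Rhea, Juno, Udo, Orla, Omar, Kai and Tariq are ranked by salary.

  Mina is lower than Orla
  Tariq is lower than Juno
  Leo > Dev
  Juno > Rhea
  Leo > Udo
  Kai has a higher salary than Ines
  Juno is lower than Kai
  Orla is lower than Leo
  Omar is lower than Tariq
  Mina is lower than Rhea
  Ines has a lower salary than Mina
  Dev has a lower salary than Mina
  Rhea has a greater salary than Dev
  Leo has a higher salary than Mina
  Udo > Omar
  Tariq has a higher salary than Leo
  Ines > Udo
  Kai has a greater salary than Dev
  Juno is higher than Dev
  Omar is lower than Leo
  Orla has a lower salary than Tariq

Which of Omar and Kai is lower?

Chaining the given relations: Omar < Udo < Ines < Mina < Orla < Tariq < Juno < Kai.
So Omar < Kai; Omar is the lower of the two.

Omar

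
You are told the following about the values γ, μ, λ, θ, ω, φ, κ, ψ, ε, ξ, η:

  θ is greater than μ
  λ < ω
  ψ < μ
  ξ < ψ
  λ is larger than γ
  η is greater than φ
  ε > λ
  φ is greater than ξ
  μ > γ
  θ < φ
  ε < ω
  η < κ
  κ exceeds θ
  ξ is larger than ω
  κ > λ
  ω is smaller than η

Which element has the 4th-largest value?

θ

Chaining the given pairs: γ < λ < ε < ω < ξ < ψ < μ < θ < φ < η < κ.
The 4th largest is θ.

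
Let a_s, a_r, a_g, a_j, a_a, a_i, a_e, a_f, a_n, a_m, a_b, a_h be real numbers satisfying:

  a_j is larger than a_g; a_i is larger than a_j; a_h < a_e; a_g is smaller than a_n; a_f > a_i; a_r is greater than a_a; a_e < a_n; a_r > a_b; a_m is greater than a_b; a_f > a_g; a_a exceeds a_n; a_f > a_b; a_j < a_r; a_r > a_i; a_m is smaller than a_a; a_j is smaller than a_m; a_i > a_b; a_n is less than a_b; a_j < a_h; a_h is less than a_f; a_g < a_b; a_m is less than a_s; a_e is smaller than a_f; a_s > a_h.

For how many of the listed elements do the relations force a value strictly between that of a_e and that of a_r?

The relations place a_e below a_r. An element lies strictly between them when it is forced above a_e and also forced below a_r.
Above a_e: {a_n, a_b, a_i, a_m, a_a, a_s, a_f}. Below a_r: {a_g, a_j, a_h, a_n, a_b, a_i, a_m, a_a}.
Intersection: {a_n, a_b, a_i, a_m, a_a} — 5.

5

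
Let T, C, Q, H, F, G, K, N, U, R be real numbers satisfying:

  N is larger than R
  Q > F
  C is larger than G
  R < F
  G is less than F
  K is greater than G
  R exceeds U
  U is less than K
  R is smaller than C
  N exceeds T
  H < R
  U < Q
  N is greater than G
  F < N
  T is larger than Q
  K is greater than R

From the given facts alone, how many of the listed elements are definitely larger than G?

The elements the relations force above G are F, Q, C, T, N, K — no chain reaches any other.
That is 6.

6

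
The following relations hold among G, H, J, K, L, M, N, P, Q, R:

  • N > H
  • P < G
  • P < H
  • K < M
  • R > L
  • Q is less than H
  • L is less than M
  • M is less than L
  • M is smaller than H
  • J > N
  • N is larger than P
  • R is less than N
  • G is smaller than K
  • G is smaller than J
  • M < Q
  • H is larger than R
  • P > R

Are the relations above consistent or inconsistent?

inconsistent

We have M < L stated directly, yet also L < R < P < G < K < M by chaining the others — so L < M. Contradiction.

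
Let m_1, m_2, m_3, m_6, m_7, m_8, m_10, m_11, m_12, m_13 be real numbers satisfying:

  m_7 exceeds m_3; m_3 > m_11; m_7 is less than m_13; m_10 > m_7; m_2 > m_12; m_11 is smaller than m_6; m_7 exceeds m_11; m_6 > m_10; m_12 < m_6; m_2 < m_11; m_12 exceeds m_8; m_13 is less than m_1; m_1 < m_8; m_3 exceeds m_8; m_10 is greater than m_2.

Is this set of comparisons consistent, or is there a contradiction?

inconsistent

Chaining the given relations yields m_13 < m_1 < m_8 < m_12 < m_2 < m_11 < m_3 < m_7, so m_13 < m_7. But one relation states m_7 < m_13. These cannot both hold.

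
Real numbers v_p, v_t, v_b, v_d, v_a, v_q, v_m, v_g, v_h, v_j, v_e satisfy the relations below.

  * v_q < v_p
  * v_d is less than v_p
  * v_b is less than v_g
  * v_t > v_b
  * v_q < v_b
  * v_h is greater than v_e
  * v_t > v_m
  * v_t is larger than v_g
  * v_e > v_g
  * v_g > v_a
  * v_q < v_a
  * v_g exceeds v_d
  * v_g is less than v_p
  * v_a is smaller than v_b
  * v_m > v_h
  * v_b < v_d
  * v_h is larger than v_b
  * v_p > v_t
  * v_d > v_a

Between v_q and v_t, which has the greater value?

v_t

Link the given pairs in sequence: v_q < v_a; v_a < v_b; v_b < v_d; v_d < v_g; v_g < v_e; v_e < v_h; v_h < v_m; v_m < v_t.
Together: v_q < v_a < v_b < v_d < v_g < v_e < v_h < v_m < v_t.
So v_q < v_t; v_t is the larger of the two.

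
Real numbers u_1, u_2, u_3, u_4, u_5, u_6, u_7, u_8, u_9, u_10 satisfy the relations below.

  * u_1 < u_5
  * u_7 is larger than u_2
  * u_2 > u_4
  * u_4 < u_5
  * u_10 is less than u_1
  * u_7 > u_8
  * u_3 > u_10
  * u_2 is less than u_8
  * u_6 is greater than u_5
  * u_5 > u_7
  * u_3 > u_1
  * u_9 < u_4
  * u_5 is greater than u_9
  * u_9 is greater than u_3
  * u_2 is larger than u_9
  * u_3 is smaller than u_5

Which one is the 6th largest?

Chaining the given pairs: u_10 < u_1 < u_3 < u_9 < u_4 < u_2 < u_8 < u_7 < u_5 < u_6.
The 6th largest is u_4.

u_4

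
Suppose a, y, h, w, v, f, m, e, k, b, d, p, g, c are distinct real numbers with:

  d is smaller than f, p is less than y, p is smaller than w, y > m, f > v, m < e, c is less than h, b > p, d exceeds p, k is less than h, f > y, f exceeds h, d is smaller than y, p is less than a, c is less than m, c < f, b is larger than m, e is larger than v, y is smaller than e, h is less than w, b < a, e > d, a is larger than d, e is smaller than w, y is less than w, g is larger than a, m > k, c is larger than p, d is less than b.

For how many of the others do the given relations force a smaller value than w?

From w the given relations immediately reach p, y, h, e.
From those, k, d, c, v, m — 9 in total.
Nothing else is reachable below w; 9 in all.

9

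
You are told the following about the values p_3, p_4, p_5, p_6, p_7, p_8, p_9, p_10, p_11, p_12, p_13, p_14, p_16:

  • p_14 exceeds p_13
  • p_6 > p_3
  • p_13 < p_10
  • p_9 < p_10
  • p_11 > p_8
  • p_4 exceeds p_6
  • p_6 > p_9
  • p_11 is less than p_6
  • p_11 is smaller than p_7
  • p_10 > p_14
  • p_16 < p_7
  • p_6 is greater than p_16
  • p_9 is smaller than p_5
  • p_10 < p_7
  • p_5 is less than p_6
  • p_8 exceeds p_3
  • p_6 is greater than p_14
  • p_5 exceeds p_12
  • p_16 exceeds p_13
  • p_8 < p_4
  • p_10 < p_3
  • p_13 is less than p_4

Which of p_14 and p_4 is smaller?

p_14

p_14 < p_10 and p_10 < p_3 give p_14 < p_3.
Then p_3 < p_8 extends the chain to p_8.
With p_8 < p_11: p_14 < p_10 < p_3 < p_8 < p_11.
With p_11 < p_6: p_14 < p_10 < p_3 < p_8 < p_11 < p_6.
With p_6 < p_4: p_14 < p_10 < p_3 < p_8 < p_11 < p_6 < p_4.
So p_14 < p_4; p_14 is the smaller of the two.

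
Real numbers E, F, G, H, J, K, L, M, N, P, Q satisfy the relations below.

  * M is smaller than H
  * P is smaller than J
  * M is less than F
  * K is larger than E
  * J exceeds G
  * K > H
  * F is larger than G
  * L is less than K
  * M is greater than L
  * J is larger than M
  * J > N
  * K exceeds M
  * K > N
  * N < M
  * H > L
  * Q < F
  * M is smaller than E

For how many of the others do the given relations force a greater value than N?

From N the given relations immediately reach M, K, J.
From those, F, H, E — 6 in total.
No other element is forced above N by the given relations, so the count is 6.

6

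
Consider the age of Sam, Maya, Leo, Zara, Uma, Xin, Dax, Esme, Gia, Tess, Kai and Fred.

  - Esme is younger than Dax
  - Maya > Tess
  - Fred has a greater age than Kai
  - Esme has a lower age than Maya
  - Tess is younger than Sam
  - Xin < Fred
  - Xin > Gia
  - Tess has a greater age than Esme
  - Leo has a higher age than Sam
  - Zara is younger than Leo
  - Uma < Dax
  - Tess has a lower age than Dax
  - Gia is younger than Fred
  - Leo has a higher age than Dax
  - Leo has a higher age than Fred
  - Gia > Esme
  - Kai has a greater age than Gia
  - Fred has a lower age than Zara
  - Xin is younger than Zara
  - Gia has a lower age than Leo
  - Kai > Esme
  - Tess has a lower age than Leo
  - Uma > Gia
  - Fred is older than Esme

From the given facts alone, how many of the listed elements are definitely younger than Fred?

4

The elements the relations force below Fred are Esme, Gia, Xin, Kai — no chain reaches any other.
That is 4.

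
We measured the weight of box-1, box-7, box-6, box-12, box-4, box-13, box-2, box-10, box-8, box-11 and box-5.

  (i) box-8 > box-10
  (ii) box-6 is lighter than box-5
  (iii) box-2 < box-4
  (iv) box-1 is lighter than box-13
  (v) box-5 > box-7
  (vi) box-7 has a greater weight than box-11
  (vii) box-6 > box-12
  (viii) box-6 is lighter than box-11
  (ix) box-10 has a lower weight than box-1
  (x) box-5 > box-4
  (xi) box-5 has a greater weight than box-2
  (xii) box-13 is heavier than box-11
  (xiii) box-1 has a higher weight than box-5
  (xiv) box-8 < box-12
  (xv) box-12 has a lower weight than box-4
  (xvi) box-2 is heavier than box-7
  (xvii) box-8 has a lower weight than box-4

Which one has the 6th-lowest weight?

box-7

Piecing the relations together gives one ordering: box-10 < box-8 < box-12 < box-6 < box-11 < box-7 < box-2 < box-4 < box-5 < box-1 < box-13.
The 6th smallest is box-7.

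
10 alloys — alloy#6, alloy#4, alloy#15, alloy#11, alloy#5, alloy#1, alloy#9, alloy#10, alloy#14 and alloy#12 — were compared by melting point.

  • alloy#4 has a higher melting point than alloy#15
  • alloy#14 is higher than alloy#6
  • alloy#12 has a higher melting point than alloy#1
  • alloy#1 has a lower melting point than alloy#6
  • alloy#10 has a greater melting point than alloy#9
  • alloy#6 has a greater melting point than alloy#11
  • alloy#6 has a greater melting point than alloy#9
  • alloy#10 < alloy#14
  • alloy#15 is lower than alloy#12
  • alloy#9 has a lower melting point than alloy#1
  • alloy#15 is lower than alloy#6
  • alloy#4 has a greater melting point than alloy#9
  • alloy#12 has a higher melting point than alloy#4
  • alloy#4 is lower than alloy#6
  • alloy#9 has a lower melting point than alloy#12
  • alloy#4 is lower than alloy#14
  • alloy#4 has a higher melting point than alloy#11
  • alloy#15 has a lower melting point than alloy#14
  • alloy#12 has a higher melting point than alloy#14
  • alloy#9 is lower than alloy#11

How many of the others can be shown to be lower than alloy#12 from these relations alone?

8

From alloy#12 the given relations immediately reach alloy#9, alloy#15, alloy#4, alloy#1, alloy#14.
From those, alloy#11, alloy#10, alloy#6 — 8 in total.
Nothing else is reachable below alloy#12; 8 in all.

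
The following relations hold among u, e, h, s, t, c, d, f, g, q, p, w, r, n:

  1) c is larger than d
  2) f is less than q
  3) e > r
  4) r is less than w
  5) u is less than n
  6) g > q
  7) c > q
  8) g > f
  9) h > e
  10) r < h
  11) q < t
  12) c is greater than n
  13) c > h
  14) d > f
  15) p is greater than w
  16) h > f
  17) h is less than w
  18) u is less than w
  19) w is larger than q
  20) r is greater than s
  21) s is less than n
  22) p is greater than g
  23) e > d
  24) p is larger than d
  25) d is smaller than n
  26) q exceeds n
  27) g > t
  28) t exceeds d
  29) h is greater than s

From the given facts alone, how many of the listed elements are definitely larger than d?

9

From d the given relations immediately reach e, n, t, c, p.
From those, h, q, g — 8 in total.
From those, w — 9 in total.
Nothing else is reachable above d; 9 in all.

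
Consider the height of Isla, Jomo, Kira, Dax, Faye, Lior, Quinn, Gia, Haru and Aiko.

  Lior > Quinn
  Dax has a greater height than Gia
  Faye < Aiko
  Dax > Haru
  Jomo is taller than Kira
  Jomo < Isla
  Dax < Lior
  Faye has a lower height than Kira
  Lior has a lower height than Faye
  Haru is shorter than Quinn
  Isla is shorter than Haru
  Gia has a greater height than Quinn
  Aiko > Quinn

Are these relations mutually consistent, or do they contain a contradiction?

inconsistent

We have Faye < Kira stated directly, yet also Kira < Jomo < Isla < Haru < Quinn < Gia < Dax < Lior < Faye by chaining the others — so Kira < Faye. Contradiction.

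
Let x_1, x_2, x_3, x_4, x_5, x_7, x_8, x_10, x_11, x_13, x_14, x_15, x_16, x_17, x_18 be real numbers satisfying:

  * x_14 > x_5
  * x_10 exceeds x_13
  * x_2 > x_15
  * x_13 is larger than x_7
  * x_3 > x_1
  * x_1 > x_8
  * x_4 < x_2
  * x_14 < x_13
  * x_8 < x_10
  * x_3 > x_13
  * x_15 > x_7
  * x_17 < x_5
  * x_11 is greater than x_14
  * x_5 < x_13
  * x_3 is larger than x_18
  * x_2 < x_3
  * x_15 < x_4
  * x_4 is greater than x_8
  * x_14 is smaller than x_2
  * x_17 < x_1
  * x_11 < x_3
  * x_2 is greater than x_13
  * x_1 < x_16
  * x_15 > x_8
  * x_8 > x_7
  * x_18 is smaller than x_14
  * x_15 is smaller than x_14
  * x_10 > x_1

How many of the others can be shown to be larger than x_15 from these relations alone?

7

From x_15 the given relations immediately reach x_4, x_14, x_2.
From those, x_13, x_11, x_3 — 6 in total.
From those, x_10 — 7 in total.
No other element is forced above x_15 by the given relations, so the count is 7.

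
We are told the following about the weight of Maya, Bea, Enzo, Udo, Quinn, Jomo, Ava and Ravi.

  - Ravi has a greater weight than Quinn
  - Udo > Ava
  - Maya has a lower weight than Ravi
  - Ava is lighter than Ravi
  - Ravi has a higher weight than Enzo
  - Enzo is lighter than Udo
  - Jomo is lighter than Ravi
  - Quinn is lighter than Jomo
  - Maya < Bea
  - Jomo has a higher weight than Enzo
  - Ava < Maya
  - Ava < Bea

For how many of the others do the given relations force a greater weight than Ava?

4

The elements the relations force above Ava are Maya, Bea, Ravi, Udo — no chain reaches any other.
That is 4.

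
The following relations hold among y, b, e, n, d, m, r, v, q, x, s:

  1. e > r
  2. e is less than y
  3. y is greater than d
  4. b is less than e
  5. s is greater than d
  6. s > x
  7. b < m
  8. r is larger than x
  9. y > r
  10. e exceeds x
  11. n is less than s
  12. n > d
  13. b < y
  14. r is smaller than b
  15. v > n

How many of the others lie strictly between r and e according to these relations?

1

Chaining upward from r reaches: b, m, y.
Chaining downward from e reaches: x, b.
Strictly between r and e are those in both lists: b — 1 element.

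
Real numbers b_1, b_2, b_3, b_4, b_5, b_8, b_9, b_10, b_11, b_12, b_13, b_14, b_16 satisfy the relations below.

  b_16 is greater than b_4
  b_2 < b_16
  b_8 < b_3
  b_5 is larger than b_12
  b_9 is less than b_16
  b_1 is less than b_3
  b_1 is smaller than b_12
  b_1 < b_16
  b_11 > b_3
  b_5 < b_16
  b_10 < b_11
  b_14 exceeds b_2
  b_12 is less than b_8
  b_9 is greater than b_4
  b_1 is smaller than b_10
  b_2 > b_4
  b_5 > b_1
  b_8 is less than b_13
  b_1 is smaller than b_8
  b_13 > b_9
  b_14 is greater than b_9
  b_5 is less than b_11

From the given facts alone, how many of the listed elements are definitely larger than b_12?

From b_12 the given relations immediately reach b_8, b_5.
From those, b_13, b_3, b_16, b_11 — 6 in total.
No other element is forced above b_12 by the given relations, so the count is 6.

6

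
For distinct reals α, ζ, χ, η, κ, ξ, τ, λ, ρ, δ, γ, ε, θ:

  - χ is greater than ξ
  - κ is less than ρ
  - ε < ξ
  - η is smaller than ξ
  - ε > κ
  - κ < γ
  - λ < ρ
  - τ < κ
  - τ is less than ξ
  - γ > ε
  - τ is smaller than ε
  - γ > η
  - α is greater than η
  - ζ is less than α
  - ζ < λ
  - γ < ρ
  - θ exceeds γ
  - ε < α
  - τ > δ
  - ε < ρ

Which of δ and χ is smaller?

δ < τ and τ < κ give δ < κ.
With κ < ε: δ < τ < κ < ε.
With ε < ξ: δ < τ < κ < ε < ξ.
With ξ < χ: δ < τ < κ < ε < ξ < χ.
So δ < χ; δ is the smaller of the two.

δ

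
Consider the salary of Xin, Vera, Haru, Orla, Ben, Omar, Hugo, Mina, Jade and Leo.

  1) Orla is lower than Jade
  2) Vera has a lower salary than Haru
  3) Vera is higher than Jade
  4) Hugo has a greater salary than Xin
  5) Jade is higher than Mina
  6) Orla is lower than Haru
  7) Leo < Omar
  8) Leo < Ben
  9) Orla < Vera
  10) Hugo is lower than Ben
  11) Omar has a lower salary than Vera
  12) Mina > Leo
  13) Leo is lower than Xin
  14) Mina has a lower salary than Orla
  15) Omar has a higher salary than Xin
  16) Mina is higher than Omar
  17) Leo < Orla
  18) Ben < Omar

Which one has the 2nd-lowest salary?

The consecutive relations fix a unique order: Leo < Xin < Hugo < Ben < Omar < Mina < Orla < Jade < Vera < Haru.
The 2nd smallest is Xin.

Xin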